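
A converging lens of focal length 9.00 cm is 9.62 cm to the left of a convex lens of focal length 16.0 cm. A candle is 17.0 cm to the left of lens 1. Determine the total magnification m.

Lens 1: 1/d_i1 = 1/(9.00) − 1/(17.0) = 0.05229, so d_i1 = 19.12 cm; m₁ = −d_i1/d_o1 = -1.125.
d_o2 = 9.62 − (19.12) = -9.500 cm (virtual object).
Lens 2: 1/d_i2 = 1/(16.0) − 1/(-9.500) = 0.1678, so d_i2 = 5.961 cm; m₂ = −d_i2/d_o2 = +0.6275.
m = m₁·m₂ = (-1.125)(+0.6275) = -0.706.

m = -0.706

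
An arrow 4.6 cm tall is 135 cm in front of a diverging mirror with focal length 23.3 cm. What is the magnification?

m = +0.147

For a diverging mirror, f = -23.3 cm.
1/d_i = 1/f − 1/d_o = 1/(-23.30) − 1/(135) = -0.05033, so d_i = -19.87 cm.
m = −d_i/d_o = −(-19.87)/(135) = +0.147.
The image is virtual, upright and reduced, behind the mirror.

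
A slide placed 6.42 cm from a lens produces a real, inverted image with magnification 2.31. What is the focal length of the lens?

m = −d_i/d_o ⇒ d_i = −m·d_o = −(-2.31)·(6.42) = 14.83 cm.
1/f = 1/d_o + 1/d_i = 1/(6.42) + 1/(14.83) = 0.2232, so f = 4.48 cm.
Since f is positive, the lens is converging.

f = 4.48 cm (converging)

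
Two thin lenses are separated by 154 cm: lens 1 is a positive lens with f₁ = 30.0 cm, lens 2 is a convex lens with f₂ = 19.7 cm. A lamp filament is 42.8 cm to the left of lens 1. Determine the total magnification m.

m = +1.36

Lens 1: 1/d_i1 = 1/(30.0) − 1/(42.8) = 0.009969, so d_i1 = 100.3 cm; m₁ = −d_i1/d_o1 = -2.343.
d_o2 = 154 − (100.3) = 53.70 cm.
Lens 2: 1/d_i2 = 1/(19.7) − 1/(53.70) = 0.03214, so d_i2 = 31.11 cm; m₂ = −d_i2/d_o2 = -0.5794.
m = m₁·m₂ = (-2.343)(-0.5794) = +1.36.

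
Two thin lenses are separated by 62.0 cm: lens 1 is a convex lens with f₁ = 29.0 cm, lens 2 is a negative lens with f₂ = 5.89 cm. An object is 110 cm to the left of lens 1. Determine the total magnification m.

m = -0.0740

Lens 1: 1/d_i1 = 1/(29.0) − 1/(110) = 0.02539, so d_i1 = 39.38 cm; m₁ = −d_i1/d_o1 = -0.3580.
d_o2 = 62.0 − (39.38) = 22.62 cm.
f₂ = −5.89 cm (diverging).
Lens 2: 1/d_i2 = 1/(-5.89) − 1/(22.62) = -0.2140, so d_i2 = -4.673 cm; m₂ = −d_i2/d_o2 = +0.2066.
m = m₁·m₂ = (-0.3580)(+0.2066) = -0.0740.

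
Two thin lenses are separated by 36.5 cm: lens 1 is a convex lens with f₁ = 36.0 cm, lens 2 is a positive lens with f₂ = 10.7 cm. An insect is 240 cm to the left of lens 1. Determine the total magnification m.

m = -0.114

Lens 1: 1/d_i1 = 1/(36.0) − 1/(240) = 0.02361, so d_i1 = 42.35 cm; m₁ = −d_i1/d_o1 = -0.1765.
d_o2 = 36.5 − (42.35) = -5.850 cm (virtual object).
Lens 2: 1/d_i2 = 1/(10.7) − 1/(-5.850) = 0.2644, so d_i2 = 3.782 cm; m₂ = −d_i2/d_o2 = +0.6465.
m = m₁·m₂ = (-0.1765)(+0.6465) = -0.114.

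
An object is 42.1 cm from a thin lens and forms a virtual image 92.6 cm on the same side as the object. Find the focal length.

f = 77.2 cm (converging)

Virtual image ⇒ d_i = −92.6 cm.
1/f = 1/d_o + 1/d_i = 1/(42.1) + 1/(-92.6) = 0.01295, so f = 77.2 cm.
Since f is positive, the thin lens is converging.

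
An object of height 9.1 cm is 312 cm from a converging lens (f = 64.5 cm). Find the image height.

1/d_i = 1/f − 1/d_o = 1/(64.50) − 1/(312) = 0.01230, so d_i = 81.31 cm.
m = −d_i/d_o = -0.2606.
|h_i| = |m|·h_o = 0.2606 × 9.1 = 2.37 cm. The image is real, inverted and reduced, on the far side of the lens.

2.37 cm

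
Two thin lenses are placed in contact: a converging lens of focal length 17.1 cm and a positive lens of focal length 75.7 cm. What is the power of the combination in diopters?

P = +7.17 D

P₁ = 1/f₁ = 1/(0.171 m) = +5.848 D; P₂ = 1/f₂ = 1/(0.757 m) = +1.321 D.
For thin lenses in contact, P = P₁ + P₂ = (+5.848) + (+1.321) = +7.17 D.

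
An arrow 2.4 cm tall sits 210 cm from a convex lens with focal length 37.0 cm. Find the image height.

1/d_i = 1/f − 1/d_o = 1/(37.00) − 1/(210) = 0.02227, so d_i = 44.91 cm.
m = −d_i/d_o = -0.2139.
|h_i| = |m|·h_o = 0.2139 × 2.4 = 0.513 cm. The image is real, inverted and reduced, on the far side of the lens.

0.513 cm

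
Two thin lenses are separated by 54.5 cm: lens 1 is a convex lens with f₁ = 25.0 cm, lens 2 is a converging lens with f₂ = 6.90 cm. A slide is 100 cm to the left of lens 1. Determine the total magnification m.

Lens 1: 1/d_i1 = 1/(25.0) − 1/(100) = 0.03000, so d_i1 = 33.33 cm; m₁ = −d_i1/d_o1 = -0.3333.
d_o2 = 54.5 − (33.33) = 21.17 cm.
Lens 2: 1/d_i2 = 1/(6.90) − 1/(21.17) = 0.09769, so d_i2 = 10.24 cm; m₂ = −d_i2/d_o2 = -0.4835.
m = m₁·m₂ = (-0.3333)(-0.4835) = +0.161.

m = +0.161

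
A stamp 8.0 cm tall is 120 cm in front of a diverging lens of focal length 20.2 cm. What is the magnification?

For a diverging lens, f = -20.2 cm.
1/d_i = 1/f − 1/d_o = 1/(-20.20) − 1/(120) = -0.05784, so d_i = -17.29 cm.
m = −d_i/d_o = −(-17.29)/(120) = +0.144.
The image is virtual, upright and reduced, on the same side as the object.

m = +0.144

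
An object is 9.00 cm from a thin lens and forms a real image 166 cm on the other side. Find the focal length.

f = 8.54 cm (converging)

Real image ⇒ d_i = +166 cm.
1/f = 1/d_o + 1/d_i = 1/(9.00) + 1/(166) = 0.1171, so f = 8.54 cm.
Since f is positive, the thin lens is converging.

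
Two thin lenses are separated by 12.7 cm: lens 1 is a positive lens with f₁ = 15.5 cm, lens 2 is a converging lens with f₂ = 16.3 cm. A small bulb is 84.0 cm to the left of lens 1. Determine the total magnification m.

Lens 1: 1/d_i1 = 1/(15.5) − 1/(84.0) = 0.05261, so d_i1 = 19.01 cm; m₁ = −d_i1/d_o1 = -0.2263.
d_o2 = 12.7 − (19.01) = -6.310 cm (virtual object).
Lens 2: 1/d_i2 = 1/(16.3) − 1/(-6.310) = 0.2198, so d_i2 = 4.549 cm; m₂ = −d_i2/d_o2 = +0.7209.
m = m₁·m₂ = (-0.2263)(+0.7209) = -0.163.

m = -0.163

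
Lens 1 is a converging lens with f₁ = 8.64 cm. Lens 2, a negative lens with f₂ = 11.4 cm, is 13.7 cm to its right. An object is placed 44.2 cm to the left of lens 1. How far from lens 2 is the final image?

2.35 cm

Lens 1: 1/d_i1 = 1/f₁ − 1/d_o1 = 1/(8.64) − 1/(44.2) = 0.09312, so d_i1 = 10.74 cm.
The intermediate image is 10.74 cm to the right of lens 1, which is 13.7 − (10.74) = 2.960 cm to the left of lens 2, so d_o2 = +2.960 cm.
Lens 2 is diverging, so f₂ = −11.4 cm.
Lens 2: 1/d_i2 = 1/f₂ − 1/d_o2 = 1/(-11.4) − 1/(2.960) = -0.4256, so d_i2 = -2.35 cm.
The final image is virtual, 2.35 cm to the left of lens 2 (overall magnification ≈ -0.19).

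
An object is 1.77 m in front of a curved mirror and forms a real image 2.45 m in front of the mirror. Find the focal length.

f = 1.03 m (concave)

Real image ⇒ d_i = +2.45 m.
1/f = 1/d_o + 1/d_i = 1/(1.77) + 1/(2.45) = 0.9731, so f = 1.03 m.
Since f is positive, the curved mirror is concave.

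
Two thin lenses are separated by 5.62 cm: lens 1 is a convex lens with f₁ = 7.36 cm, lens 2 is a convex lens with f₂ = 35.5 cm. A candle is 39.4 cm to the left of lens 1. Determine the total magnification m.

Lens 1: 1/d_i1 = 1/(7.36) − 1/(39.4) = 0.1105, so d_i1 = 9.051 cm; m₁ = −d_i1/d_o1 = -0.2297.
d_o2 = 5.62 − (9.051) = -3.431 cm (virtual object).
Lens 2: 1/d_i2 = 1/(35.5) − 1/(-3.431) = 0.3196, so d_i2 = 3.129 cm; m₂ = −d_i2/d_o2 = +0.9119.
m = m₁·m₂ = (-0.2297)(+0.9119) = -0.209.

m = -0.209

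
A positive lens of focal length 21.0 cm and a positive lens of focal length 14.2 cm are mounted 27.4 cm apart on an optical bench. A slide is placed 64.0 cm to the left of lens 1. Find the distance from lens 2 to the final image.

3.03 cm

Lens 1: 1/d_i1 = 1/f₁ − 1/d_o1 = 1/(21.0) − 1/(64.0) = 0.03199, so d_i1 = 31.26 cm.
The intermediate image is 31.26 cm to the right of lens 1, which lies 3.860 cm to the right of lens 2 — a virtual object — so d_o2 = −3.860 cm.
Lens 2: 1/d_i2 = 1/f₂ − 1/d_o2 = 1/(14.2) − 1/(-3.860) = 0.3295, so d_i2 = 3.03 cm.
The final image is real, 3.03 cm to the right of lens 2 (overall magnification ≈ -0.38).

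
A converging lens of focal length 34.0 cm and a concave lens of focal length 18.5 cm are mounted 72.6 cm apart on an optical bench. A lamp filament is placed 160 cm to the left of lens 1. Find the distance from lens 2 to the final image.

Lens 1: 1/d_i1 = 1/f₁ − 1/d_o1 = 1/(34.0) − 1/(160) = 0.02316, so d_i1 = 43.17 cm.
The intermediate image is 43.17 cm to the right of lens 1, which is 72.6 − (43.17) = 29.43 cm to the left of lens 2, so d_o2 = +29.43 cm.
Lens 2 is diverging, so f₂ = −18.5 cm.
Lens 2: 1/d_i2 = 1/f₂ − 1/d_o2 = 1/(-18.5) − 1/(29.43) = -0.08803, so d_i2 = -11.4 cm.
The final image is virtual, 11.4 cm to the left of lens 2 (overall magnification ≈ -0.10).

11.4 cm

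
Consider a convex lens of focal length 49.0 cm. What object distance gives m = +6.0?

40.8 cm

m = −d_i/d_o ⇒ d_i = −m·d_o.
1/f = 1/d_o + 1/d_i = 1/d_o − 1/(m·d_o) = (1 − 1/m)/d_o, so d_o = f(1 − 1/m) = (49.00)(1 − 1/(+6.0)) = 40.8 cm.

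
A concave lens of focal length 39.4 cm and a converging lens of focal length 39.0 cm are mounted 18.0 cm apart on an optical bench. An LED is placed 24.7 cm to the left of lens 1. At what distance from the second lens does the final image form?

Lens 1 is diverging, so f₁ = −39.4 cm.
Lens 1: 1/d_i1 = 1/f₁ − 1/d_o1 = 1/(-39.4) − 1/(24.7) = -0.06587, so d_i1 = -15.18 cm.
The intermediate image is 15.18 cm to the left of lens 1 (virtual), which is 18.0 − (-15.18) = 33.18 cm to the left of lens 2, so d_o2 = +33.18 cm.
Lens 2: 1/d_i2 = 1/f₂ − 1/d_o2 = 1/(39.0) − 1/(33.18) = -0.004498, so d_i2 = -222 cm.
The final image is virtual, 222 cm to the left of lens 2 (overall magnification ≈ 4.1).

222 cm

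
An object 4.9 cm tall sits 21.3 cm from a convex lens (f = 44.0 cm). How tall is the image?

1/d_i = 1/f − 1/d_o = 1/(44.00) − 1/(21.3) = -0.02422, so d_i = -41.29 cm.
m = −d_i/d_o = +1.938.
|h_i| = |m|·h_o = 1.938 × 4.9 = 9.50 cm. The image is virtual, upright and enlarged, on the same side as the object.

9.50 cm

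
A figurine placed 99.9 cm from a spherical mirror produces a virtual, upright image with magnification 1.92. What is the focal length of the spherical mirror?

f = 208 cm (concave)

m = −d_i/d_o ⇒ d_i = −m·d_o = −(+1.92)·(99.9) = -191.8 cm.
1/f = 1/d_o + 1/d_i = 1/(99.9) + 1/(-191.8) = 0.004796, so f = 208 cm.
Since f is positive, the spherical mirror is concave.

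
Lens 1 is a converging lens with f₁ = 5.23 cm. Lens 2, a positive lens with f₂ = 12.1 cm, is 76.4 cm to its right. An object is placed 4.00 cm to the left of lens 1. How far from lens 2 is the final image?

Lens 1: 1/d_i1 = 1/f₁ − 1/d_o1 = 1/(5.23) − 1/(4.00) = -0.05880, so d_i1 = -17.01 cm.
The intermediate image is 17.01 cm to the left of lens 1 (virtual), which is 76.4 − (-17.01) = 93.41 cm to the left of lens 2, so d_o2 = +93.41 cm.
Lens 2: 1/d_i2 = 1/f₂ − 1/d_o2 = 1/(12.1) − 1/(93.41) = 0.07194, so d_i2 = 13.9 cm.
The final image is real, 13.9 cm to the right of lens 2 (overall magnification ≈ -0.63).

13.9 cm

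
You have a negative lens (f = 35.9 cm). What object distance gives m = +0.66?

For a negative lens, f = -35.9 cm.
m = −d_i/d_o ⇒ d_i = −m·d_o.
1/f = 1/d_o + 1/d_i = 1/d_o − 1/(m·d_o) = (1 − 1/m)/d_o, so d_o = f(1 − 1/m) = (-35.90)(1 − 1/(+0.66)) = 18.5 cm.

18.5 cm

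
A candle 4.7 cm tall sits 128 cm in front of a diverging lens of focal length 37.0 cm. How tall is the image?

For a diverging lens, f = -37.0 cm.
1/d_i = 1/f − 1/d_o = 1/(-37.00) − 1/(128) = -0.03484, so d_i = -28.70 cm.
m = −d_i/d_o = +0.2242.
|h_i| = |m|·h_o = 0.2242 × 4.7 = 1.05 cm. The image is virtual, upright and reduced, on the same side as the object.

1.05 cm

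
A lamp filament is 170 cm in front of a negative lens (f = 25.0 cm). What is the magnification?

m = +0.128

For a negative lens, f = -25.0 cm.
1/d_i = 1/f − 1/d_o = 1/(-25.00) − 1/(170) = -0.04588, so d_i = -21.79 cm.
m = −d_i/d_o = −(-21.79)/(170) = +0.128.
The image is virtual, upright and reduced, on the same side as the object.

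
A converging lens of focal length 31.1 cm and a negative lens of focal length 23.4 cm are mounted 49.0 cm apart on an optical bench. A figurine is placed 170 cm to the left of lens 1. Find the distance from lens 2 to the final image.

7.45 cm

Lens 1: 1/d_i1 = 1/f₁ − 1/d_o1 = 1/(31.1) − 1/(170) = 0.02627, so d_i1 = 38.06 cm.
The intermediate image is 38.06 cm to the right of lens 1, which is 49.0 − (38.06) = 10.94 cm to the left of lens 2, so d_o2 = +10.94 cm.
Lens 2 is diverging, so f₂ = −23.4 cm.
Lens 2: 1/d_i2 = 1/f₂ − 1/d_o2 = 1/(-23.4) − 1/(10.94) = -0.1341, so d_i2 = -7.45 cm.
The final image is virtual, 7.45 cm to the left of lens 2 (overall magnification ≈ -0.15).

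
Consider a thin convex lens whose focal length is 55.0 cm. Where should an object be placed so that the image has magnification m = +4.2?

m = −d_i/d_o ⇒ d_i = −m·d_o.
1/f = 1/d_o + 1/d_i = 1/d_o − 1/(m·d_o) = (1 − 1/m)/d_o, so d_o = f(1 − 1/m) = (55.00)(1 − 1/(+4.2)) = 41.9 cm.

41.9 cm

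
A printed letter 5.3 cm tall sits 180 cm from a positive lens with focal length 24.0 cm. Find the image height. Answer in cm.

0.815 cm

1/d_i = 1/f − 1/d_o = 1/(24.00) − 1/(180) = 0.03611, so d_i = 27.69 cm.
m = −d_i/d_o = -0.1538.
|h_i| = |m|·h_o = 0.1538 × 5.3 = 0.815 cm. The image is real, inverted and reduced, on the far side of the lens.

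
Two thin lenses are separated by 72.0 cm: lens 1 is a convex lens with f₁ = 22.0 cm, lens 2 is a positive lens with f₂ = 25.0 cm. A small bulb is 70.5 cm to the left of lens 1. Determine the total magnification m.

Lens 1: 1/d_i1 = 1/(22.0) − 1/(70.5) = 0.03127, so d_i1 = 31.98 cm; m₁ = −d_i1/d_o1 = -0.4536.
d_o2 = 72.0 − (31.98) = 40.02 cm.
Lens 2: 1/d_i2 = 1/(25.0) − 1/(40.02) = 0.01501, so d_i2 = 66.61 cm; m₂ = −d_i2/d_o2 = -1.664.
m = m₁·m₂ = (-0.4536)(-1.664) = +0.755.

m = +0.755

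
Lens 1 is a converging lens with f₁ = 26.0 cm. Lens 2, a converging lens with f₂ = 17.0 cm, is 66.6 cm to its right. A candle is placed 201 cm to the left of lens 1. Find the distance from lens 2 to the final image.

Lens 1: 1/d_i1 = 1/f₁ − 1/d_o1 = 1/(26.0) − 1/(201) = 0.03349, so d_i1 = 29.86 cm.
The intermediate image is 29.86 cm to the right of lens 1, which is 66.6 − (29.86) = 36.74 cm to the left of lens 2, so d_o2 = +36.74 cm.
Lens 2: 1/d_i2 = 1/f₂ − 1/d_o2 = 1/(17.0) − 1/(36.74) = 0.03161, so d_i2 = 31.6 cm.
The final image is real, 31.6 cm to the right of lens 2 (overall magnification ≈ 0.13).

31.6 cm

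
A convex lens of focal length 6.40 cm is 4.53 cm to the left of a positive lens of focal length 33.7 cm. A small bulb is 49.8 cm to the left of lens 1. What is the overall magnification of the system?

Lens 1: 1/d_i1 = 1/(6.40) − 1/(49.8) = 0.1362, so d_i1 = 7.344 cm; m₁ = −d_i1/d_o1 = -0.1475.
d_o2 = 4.53 − (7.344) = -2.814 cm (virtual object).
Lens 2: 1/d_i2 = 1/(33.7) − 1/(-2.814) = 0.3850, so d_i2 = 2.597 cm; m₂ = −d_i2/d_o2 = +0.9229.
m = m₁·m₂ = (-0.1475)(+0.9229) = -0.136.

m = -0.136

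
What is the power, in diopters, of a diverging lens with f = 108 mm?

P = -9.26 D

For a diverging lens, f = −108 mm.
f = -10.8 cm = -0.108 m.
P = 1/f = 1/(-0.108 m) = -9.26 D.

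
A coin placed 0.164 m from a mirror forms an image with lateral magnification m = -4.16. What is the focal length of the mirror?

m = −d_i/d_o ⇒ d_i = −m·d_o = −(-4.16)·(0.164) = 0.6822 m.
1/f = 1/d_o + 1/d_i = 1/(0.164) + 1/(0.6822) = 7.563, so f = 0.132 m.
Since f is positive, the mirror is concave.

f = 0.132 m (concave)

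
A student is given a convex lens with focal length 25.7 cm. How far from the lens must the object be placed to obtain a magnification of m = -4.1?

32.0 cm

m = −d_i/d_o ⇒ d_i = −m·d_o.
1/f = 1/d_o + 1/d_i = 1/d_o − 1/(m·d_o) = (1 − 1/m)/d_o, so d_o = f(1 − 1/m) = (25.70)(1 − 1/(-4.1)) = 32.0 cm.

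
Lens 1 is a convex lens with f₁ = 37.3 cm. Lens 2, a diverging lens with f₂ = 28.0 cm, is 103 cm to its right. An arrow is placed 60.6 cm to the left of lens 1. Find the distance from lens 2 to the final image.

Lens 1: 1/d_i1 = 1/f₁ − 1/d_o1 = 1/(37.3) − 1/(60.6) = 0.01031, so d_i1 = 97.01 cm.
The intermediate image is 97.01 cm to the right of lens 1, which is 103 − (97.01) = 5.990 cm to the left of lens 2, so d_o2 = +5.990 cm.
Lens 2 is diverging, so f₂ = −28.0 cm.
Lens 2: 1/d_i2 = 1/f₂ − 1/d_o2 = 1/(-28.0) − 1/(5.990) = -0.2027, so d_i2 = -4.93 cm.
The final image is virtual, 4.93 cm to the left of lens 2 (overall magnification ≈ -1.3).

4.93 cm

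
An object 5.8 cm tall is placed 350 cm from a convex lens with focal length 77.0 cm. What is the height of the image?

1/d_i = 1/f − 1/d_o = 1/(77.00) − 1/(350) = 0.01013, so d_i = 98.72 cm.
m = −d_i/d_o = -0.2821.
|h_i| = |m|·h_o = 0.2821 × 5.8 = 1.64 cm. The image is real, inverted and reduced, on the far side of the lens.

1.64 cm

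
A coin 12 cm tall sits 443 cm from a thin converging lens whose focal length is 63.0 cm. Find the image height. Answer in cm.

1/d_i = 1/f − 1/d_o = 1/(63.00) − 1/(443) = 0.01362, so d_i = 73.44 cm.
m = −d_i/d_o = -0.1658.
|h_i| = |m|·h_o = 0.1658 × 12 = 1.99 cm. The image is real, inverted and reduced, on the far side of the lens.

1.99 cm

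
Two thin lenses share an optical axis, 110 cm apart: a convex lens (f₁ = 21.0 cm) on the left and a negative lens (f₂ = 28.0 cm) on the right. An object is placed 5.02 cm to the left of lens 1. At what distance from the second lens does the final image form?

Lens 1: 1/d_i1 = 1/f₁ − 1/d_o1 = 1/(21.0) − 1/(5.02) = -0.1516, so d_i1 = -6.597 cm.
The intermediate image is 6.597 cm to the left of lens 1 (virtual), which is 110 − (-6.597) = 116.6 cm to the left of lens 2, so d_o2 = +116.6 cm.
Lens 2 is diverging, so f₂ = −28.0 cm.
Lens 2: 1/d_i2 = 1/f₂ − 1/d_o2 = 1/(-28.0) − 1/(116.6) = -0.04429, so d_i2 = -22.6 cm.
The final image is virtual, 22.6 cm to the left of lens 2 (overall magnification ≈ 0.25).

22.6 cm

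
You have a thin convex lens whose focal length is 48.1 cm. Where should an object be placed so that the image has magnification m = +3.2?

m = −d_i/d_o ⇒ d_i = −m·d_o.
1/f = 1/d_o + 1/d_i = 1/d_o − 1/(m·d_o) = (1 − 1/m)/d_o, so d_o = f(1 − 1/m) = (48.10)(1 − 1/(+3.2)) = 33.1 cm.

33.1 cm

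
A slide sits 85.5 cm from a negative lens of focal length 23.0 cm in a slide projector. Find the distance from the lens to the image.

18.1 cm

For a negative lens, f = -23.0 cm.
Thin-lens equation: 1/q = 1/f − 1/p = 1/(-23.00) − 1/(85.5) = -0.04348 − 0.01170 = -0.05517, so q = -18.1 cm.
The image is virtual, upright and reduced, on the same side as the object.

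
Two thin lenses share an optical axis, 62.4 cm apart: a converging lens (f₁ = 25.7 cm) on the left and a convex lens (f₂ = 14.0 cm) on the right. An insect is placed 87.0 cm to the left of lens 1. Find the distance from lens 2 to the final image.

30.4 cm

Lens 1: 1/d_i1 = 1/f₁ − 1/d_o1 = 1/(25.7) − 1/(87.0) = 0.02742, so d_i1 = 36.47 cm.
The intermediate image is 36.47 cm to the right of lens 1, which is 62.4 − (36.47) = 25.93 cm to the left of lens 2, so d_o2 = +25.93 cm.
Lens 2: 1/d_i2 = 1/f₂ − 1/d_o2 = 1/(14.0) − 1/(25.93) = 0.03286, so d_i2 = 30.4 cm.
The final image is real, 30.4 cm to the right of lens 2 (overall magnification ≈ 0.49).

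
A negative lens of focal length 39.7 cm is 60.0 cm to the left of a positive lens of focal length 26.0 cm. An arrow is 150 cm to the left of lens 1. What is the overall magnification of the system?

m = -0.0832

f₁ = −39.7 cm (diverging).
Lens 1: 1/d_i1 = 1/(-39.7) − 1/(150) = -0.03186, so d_i1 = -31.39 cm; m₁ = −d_i1/d_o1 = +0.2093.
d_o2 = 60.0 − (-31.39) = 91.39 cm.
Lens 2: 1/d_i2 = 1/(26.0) − 1/(91.39) = 0.02752, so d_i2 = 36.34 cm; m₂ = −d_i2/d_o2 = -0.3976.
m = m₁·m₂ = (+0.2093)(-0.3976) = -0.0832.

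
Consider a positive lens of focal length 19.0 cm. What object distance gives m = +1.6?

m = −d_i/d_o ⇒ d_i = −m·d_o.
1/f = 1/d_o + 1/d_i = 1/d_o − 1/(m·d_o) = (1 − 1/m)/d_o, so d_o = f(1 − 1/m) = (19.00)(1 − 1/(+1.6)) = 7.12 cm.

7.12 cm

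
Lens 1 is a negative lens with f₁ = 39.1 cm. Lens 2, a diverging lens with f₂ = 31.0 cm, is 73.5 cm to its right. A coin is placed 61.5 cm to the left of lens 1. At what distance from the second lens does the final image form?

23.5 cm

Lens 1 is diverging, so f₁ = −39.1 cm.
Lens 1: 1/d_i1 = 1/f₁ − 1/d_o1 = 1/(-39.1) − 1/(61.5) = -0.04184, so d_i1 = -23.90 cm.
The intermediate image is 23.90 cm to the left of lens 1 (virtual), which is 73.5 − (-23.90) = 97.40 cm to the left of lens 2, so d_o2 = +97.40 cm.
Lens 2 is diverging, so f₂ = −31.0 cm.
Lens 2: 1/d_i2 = 1/f₂ − 1/d_o2 = 1/(-31.0) − 1/(97.40) = -0.04253, so d_i2 = -23.5 cm.
The final image is virtual, 23.5 cm to the left of lens 2 (overall magnification ≈ 0.094).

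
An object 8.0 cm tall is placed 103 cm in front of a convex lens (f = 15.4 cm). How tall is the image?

1/d_i = 1/f − 1/d_o = 1/(15.40) − 1/(103) = 0.05523, so d_i = 18.11 cm.
m = −d_i/d_o = -0.1758.
|h_i| = |m|·h_o = 0.1758 × 8.0 = 1.41 cm. The image is real, inverted and reduced, on the far side of the lens.

1.41 cm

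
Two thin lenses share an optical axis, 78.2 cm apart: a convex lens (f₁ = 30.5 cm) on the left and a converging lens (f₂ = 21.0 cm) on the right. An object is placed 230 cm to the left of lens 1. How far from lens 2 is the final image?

Lens 1: 1/d_i1 = 1/f₁ − 1/d_o1 = 1/(30.5) − 1/(230) = 0.02844, so d_i1 = 35.16 cm.
The intermediate image is 35.16 cm to the right of lens 1, which is 78.2 − (35.16) = 43.04 cm to the left of lens 2, so d_o2 = +43.04 cm.
Lens 2: 1/d_i2 = 1/f₂ − 1/d_o2 = 1/(21.0) − 1/(43.04) = 0.02438, so d_i2 = 41.0 cm.
The final image is real, 41.0 cm to the right of lens 2 (overall magnification ≈ 0.15).

41.0 cm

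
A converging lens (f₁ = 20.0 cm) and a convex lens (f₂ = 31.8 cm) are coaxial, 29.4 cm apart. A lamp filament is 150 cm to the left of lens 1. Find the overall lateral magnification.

m = -0.192

Lens 1: 1/d_i1 = 1/(20.0) − 1/(150) = 0.04333, so d_i1 = 23.08 cm; m₁ = −d_i1/d_o1 = -0.1539.
d_o2 = 29.4 − (23.08) = 6.320 cm.
Lens 2: 1/d_i2 = 1/(31.8) − 1/(6.320) = -0.1268, so d_i2 = -7.888 cm; m₂ = −d_i2/d_o2 = +1.248.
m = m₁·m₂ = (-0.1539)(+1.248) = -0.192.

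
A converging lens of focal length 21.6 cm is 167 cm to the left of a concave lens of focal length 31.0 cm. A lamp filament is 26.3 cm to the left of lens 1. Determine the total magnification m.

m = -1.85

Lens 1: 1/d_i1 = 1/(21.6) − 1/(26.3) = 0.008273, so d_i1 = 120.9 cm; m₁ = −d_i1/d_o1 = -4.597.
d_o2 = 167 − (120.9) = 46.10 cm.
f₂ = −31.0 cm (diverging).
Lens 2: 1/d_i2 = 1/(-31.0) − 1/(46.10) = -0.05395, so d_i2 = -18.54 cm; m₂ = −d_i2/d_o2 = +0.4021.
m = m₁·m₂ = (-4.597)(+0.4021) = -1.85.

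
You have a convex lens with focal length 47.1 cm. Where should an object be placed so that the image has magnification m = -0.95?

m = −d_i/d_o ⇒ d_i = −m·d_o.
1/f = 1/d_o + 1/d_i = 1/d_o − 1/(m·d_o) = (1 − 1/m)/d_o, so d_o = f(1 − 1/m) = (47.10)(1 − 1/(-0.95)) = 96.7 cm.

96.7 cm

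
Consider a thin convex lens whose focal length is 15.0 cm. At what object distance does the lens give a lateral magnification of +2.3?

m = −d_i/d_o ⇒ d_i = −m·d_o.
1/f = 1/d_o + 1/d_i = 1/d_o − 1/(m·d_o) = (1 − 1/m)/d_o, so d_o = f(1 − 1/m) = (15.00)(1 − 1/(+2.3)) = 8.48 cm.

8.48 cm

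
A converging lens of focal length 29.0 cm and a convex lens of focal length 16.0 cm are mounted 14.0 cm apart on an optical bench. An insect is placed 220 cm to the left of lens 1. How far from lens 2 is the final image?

8.77 cm

Lens 1: 1/d_i1 = 1/f₁ − 1/d_o1 = 1/(29.0) − 1/(220) = 0.02994, so d_i1 = 33.40 cm.
The intermediate image is 33.40 cm to the right of lens 1, which lies 19.40 cm to the right of lens 2 — a virtual object — so d_o2 = −19.40 cm.
Lens 2: 1/d_i2 = 1/f₂ − 1/d_o2 = 1/(16.0) − 1/(-19.40) = 0.1140, so d_i2 = 8.77 cm.
The final image is real, 8.77 cm to the right of lens 2 (overall magnification ≈ -0.069).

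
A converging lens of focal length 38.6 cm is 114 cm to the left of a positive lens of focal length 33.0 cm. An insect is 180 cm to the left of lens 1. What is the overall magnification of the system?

Lens 1: 1/d_i1 = 1/(38.6) − 1/(180) = 0.02035, so d_i1 = 49.14 cm; m₁ = −d_i1/d_o1 = -0.2730.
d_o2 = 114 − (49.14) = 64.86 cm.
Lens 2: 1/d_i2 = 1/(33.0) − 1/(64.86) = 0.01489, so d_i2 = 67.18 cm; m₂ = −d_i2/d_o2 = -1.036.
m = m₁·m₂ = (-0.2730)(-1.036) = +0.283.

m = +0.283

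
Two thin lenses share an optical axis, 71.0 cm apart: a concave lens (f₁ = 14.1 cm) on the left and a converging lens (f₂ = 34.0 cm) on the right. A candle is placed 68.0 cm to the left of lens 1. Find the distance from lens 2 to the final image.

Lens 1 is diverging, so f₁ = −14.1 cm.
Lens 1: 1/d_i1 = 1/f₁ − 1/d_o1 = 1/(-14.1) − 1/(68.0) = -0.08563, so d_i1 = -11.68 cm.
The intermediate image is 11.68 cm to the left of lens 1 (virtual), which is 71.0 − (-11.68) = 82.68 cm to the left of lens 2, so d_o2 = +82.68 cm.
Lens 2: 1/d_i2 = 1/f₂ − 1/d_o2 = 1/(34.0) − 1/(82.68) = 0.01732, so d_i2 = 57.7 cm.
The final image is real, 57.7 cm to the right of lens 2 (overall magnification ≈ -0.12).

57.7 cm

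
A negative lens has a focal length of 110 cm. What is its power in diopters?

P = -0.909 D

For a negative lens, f = −110 cm.
f = -110 cm = -1.10 m.
P = 1/f = 1/(-1.10 m) = -0.909 D.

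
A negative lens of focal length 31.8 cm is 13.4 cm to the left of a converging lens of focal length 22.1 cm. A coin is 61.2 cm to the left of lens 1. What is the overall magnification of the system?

m = -0.618

f₁ = −31.8 cm (diverging).
Lens 1: 1/d_i1 = 1/(-31.8) − 1/(61.2) = -0.04779, so d_i1 = -20.93 cm; m₁ = −d_i1/d_o1 = +0.3420.
d_o2 = 13.4 − (-20.93) = 34.33 cm.
Lens 2: 1/d_i2 = 1/(22.1) − 1/(34.33) = 0.01612, so d_i2 = 62.04 cm; m₂ = −d_i2/d_o2 = -1.807.
m = m₁·m₂ = (+0.3420)(-1.807) = -0.618.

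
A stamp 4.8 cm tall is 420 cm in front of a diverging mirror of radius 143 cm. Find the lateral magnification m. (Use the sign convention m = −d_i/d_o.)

m = +0.145

f = R/2 = 143/2 = 71.50 cm; for a diverging mirror, f = -71.50 cm.
1/d_i = 1/f − 1/d_o = 1/(-71.50) − 1/(420) = -0.01637, so d_i = -61.10 cm.
m = −d_i/d_o = −(-61.10)/(420) = +0.145.
The image is virtual, upright and reduced, behind the mirror.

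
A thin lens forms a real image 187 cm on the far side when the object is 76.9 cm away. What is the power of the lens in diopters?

P = +1.84 D

d_i = +187 cm.
1/f = 1/d_o + 1/d_i = 1/(76.9) + 1/(187) = 0.01835 cm⁻¹.
f = 54.49 cm = 0.5449 m, so P = 1/f = +1.84 D.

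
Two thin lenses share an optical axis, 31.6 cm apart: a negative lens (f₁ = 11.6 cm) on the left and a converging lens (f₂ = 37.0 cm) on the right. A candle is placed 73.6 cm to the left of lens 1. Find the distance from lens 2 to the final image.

Lens 1 is diverging, so f₁ = −11.6 cm.
Lens 1: 1/d_i1 = 1/f₁ − 1/d_o1 = 1/(-11.6) − 1/(73.6) = -0.09979, so d_i1 = -10.02 cm.
The intermediate image is 10.02 cm to the left of lens 1 (virtual), which is 31.6 − (-10.02) = 41.62 cm to the left of lens 2, so d_o2 = +41.62 cm.
Lens 2: 1/d_i2 = 1/f₂ − 1/d_o2 = 1/(37.0) − 1/(41.62) = 0.003000, so d_i2 = 333 cm.
The final image is real, 333 cm to the right of lens 2 (overall magnification ≈ -1.1).

333 cm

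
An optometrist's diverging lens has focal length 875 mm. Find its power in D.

P = -1.14 D

For a diverging lens, f = −875 mm.
f = -87.5 cm = -0.875 m.
P = 1/f = 1/(-0.875 m) = -1.14 D.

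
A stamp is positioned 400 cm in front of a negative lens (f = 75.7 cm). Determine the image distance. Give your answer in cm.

For a negative lens, f = -75.7 cm.
Lens equation: 1/s_i = 1/f − 1/s_o = 1/(-75.70) − 1/(400) = -0.01321 − 0.002500 = -0.01571, so s_i = -63.7 cm.
The image is virtual, upright and reduced, on the same side as the object.

63.7 cm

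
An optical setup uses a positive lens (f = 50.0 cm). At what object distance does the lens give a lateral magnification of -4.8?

m = −d_i/d_o ⇒ d_i = −m·d_o.
1/f = 1/d_o + 1/d_i = 1/d_o − 1/(m·d_o) = (1 − 1/m)/d_o, so d_o = f(1 − 1/m) = (50.00)(1 − 1/(-4.8)) = 60.4 cm.

60.4 cm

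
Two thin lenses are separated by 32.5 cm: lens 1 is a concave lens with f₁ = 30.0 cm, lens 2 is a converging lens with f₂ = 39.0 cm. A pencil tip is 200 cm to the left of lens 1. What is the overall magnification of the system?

m = -0.260

f₁ = −30.0 cm (diverging).
Lens 1: 1/d_i1 = 1/(-30.0) − 1/(200) = -0.03833, so d_i1 = -26.09 cm; m₁ = −d_i1/d_o1 = +0.1305.
d_o2 = 32.5 − (-26.09) = 58.59 cm.
Lens 2: 1/d_i2 = 1/(39.0) − 1/(58.59) = 0.008573, so d_i2 = 116.6 cm; m₂ = −d_i2/d_o2 = -1.991.
m = m₁·m₂ = (+0.1305)(-1.991) = -0.260.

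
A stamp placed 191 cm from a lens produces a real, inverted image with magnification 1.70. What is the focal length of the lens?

m = −d_i/d_o ⇒ d_i = −m·d_o = −(-1.70)·(191) = 324.7 cm.
1/f = 1/d_o + 1/d_i = 1/(191) + 1/(324.7) = 0.008315, so f = 120 cm.
Since f is positive, the lens is converging.

f = 120 cm (converging)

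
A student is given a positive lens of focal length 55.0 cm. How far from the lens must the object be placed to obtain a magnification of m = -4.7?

m = −d_i/d_o ⇒ d_i = −m·d_o.
1/f = 1/d_o + 1/d_i = 1/d_o − 1/(m·d_o) = (1 − 1/m)/d_o, so d_o = f(1 − 1/m) = (55.00)(1 − 1/(-4.7)) = 66.7 cm.

66.7 cm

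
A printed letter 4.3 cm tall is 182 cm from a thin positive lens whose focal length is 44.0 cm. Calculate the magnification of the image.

1/d_i = 1/f − 1/d_o = 1/(44.00) − 1/(182) = 0.01723, so d_i = 58.03 cm.
m = −d_i/d_o = −(58.03)/(182) = -0.319.
The image is real, inverted and reduced, on the far side of the lens.

m = -0.319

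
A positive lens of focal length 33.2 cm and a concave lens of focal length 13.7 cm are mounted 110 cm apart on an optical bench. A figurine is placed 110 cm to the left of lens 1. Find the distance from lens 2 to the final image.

11.2 cm

Lens 1: 1/d_i1 = 1/f₁ − 1/d_o1 = 1/(33.2) − 1/(110) = 0.02103, so d_i1 = 47.55 cm.
The intermediate image is 47.55 cm to the right of lens 1, which is 110 − (47.55) = 62.45 cm to the left of lens 2, so d_o2 = +62.45 cm.
Lens 2 is diverging, so f₂ = −13.7 cm.
Lens 2: 1/d_i2 = 1/f₂ − 1/d_o2 = 1/(-13.7) − 1/(62.45) = -0.08901, so d_i2 = -11.2 cm.
The final image is virtual, 11.2 cm to the left of lens 2 (overall magnification ≈ -0.078).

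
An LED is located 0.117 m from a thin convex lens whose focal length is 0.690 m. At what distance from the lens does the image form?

0.141 m

Lens equation: 1/s_i = 1/f − 1/s_o = 1/(0.6900) − 1/(0.117) = 1.449 − 8.547 = -7.098, so s_i = -0.141 m.
The image is virtual, upright and enlarged, on the same side as the object.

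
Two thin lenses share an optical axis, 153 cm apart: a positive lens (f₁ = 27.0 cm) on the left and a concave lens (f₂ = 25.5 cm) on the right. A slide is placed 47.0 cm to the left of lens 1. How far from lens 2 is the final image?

19.8 cm

Lens 1: 1/d_i1 = 1/f₁ − 1/d_o1 = 1/(27.0) − 1/(47.0) = 0.01576, so d_i1 = 63.45 cm.
The intermediate image is 63.45 cm to the right of lens 1, which is 153 − (63.45) = 89.55 cm to the left of lens 2, so d_o2 = +89.55 cm.
Lens 2 is diverging, so f₂ = −25.5 cm.
Lens 2: 1/d_i2 = 1/f₂ − 1/d_o2 = 1/(-25.5) − 1/(89.55) = -0.05038, so d_i2 = -19.8 cm.
The final image is virtual, 19.8 cm to the left of lens 2 (overall magnification ≈ -0.30).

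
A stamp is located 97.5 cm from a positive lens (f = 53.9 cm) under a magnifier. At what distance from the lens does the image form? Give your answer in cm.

121 cm

Lens equation: 1/d_i = 1/f − 1/d_o = 1/(53.90) − 1/(97.5) = 0.01855 − 0.01026 = 0.008296, so d_i = 121 cm.
The image is real, inverted and enlarged, on the far side of the lens.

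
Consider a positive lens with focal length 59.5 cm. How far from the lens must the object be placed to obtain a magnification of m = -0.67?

148 cm

m = −d_i/d_o ⇒ d_i = −m·d_o.
1/f = 1/d_o + 1/d_i = 1/d_o − 1/(m·d_o) = (1 − 1/m)/d_o, so d_o = f(1 − 1/m) = (59.50)(1 − 1/(-0.67)) = 148 cm.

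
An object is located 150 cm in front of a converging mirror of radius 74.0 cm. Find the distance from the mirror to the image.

f = R/2 = 74.0/2 = 37.00 cm.
Mirror equation: 1/q = 1/f − 1/p = 1/(37.00) − 1/(150) = 0.02703 − 0.006667 = 0.02036, so q = 49.1 cm.
The image is real, inverted and reduced, in front of the mirror.

49.1 cm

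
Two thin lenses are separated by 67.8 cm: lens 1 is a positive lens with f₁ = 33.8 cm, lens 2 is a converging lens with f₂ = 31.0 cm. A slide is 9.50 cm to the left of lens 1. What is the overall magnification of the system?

Lens 1: 1/d_i1 = 1/(33.8) − 1/(9.50) = -0.07568, so d_i1 = -13.21 cm; m₁ = −d_i1/d_o1 = +1.391.
d_o2 = 67.8 − (-13.21) = 81.01 cm.
Lens 2: 1/d_i2 = 1/(31.0) − 1/(81.01) = 0.01991, so d_i2 = 50.22 cm; m₂ = −d_i2/d_o2 = -0.6199.
m = m₁·m₂ = (+1.391)(-0.6199) = -0.862.

m = -0.862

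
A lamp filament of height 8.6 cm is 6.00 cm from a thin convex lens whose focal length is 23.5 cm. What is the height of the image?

1/d_i = 1/f − 1/d_o = 1/(23.50) − 1/(6.00) = -0.1241, so d_i = -8.057 cm.
m = −d_i/d_o = +1.343.
|h_i| = |m|·h_o = 1.343 × 8.6 = 11.5 cm. The image is virtual, upright and enlarged, on the same side as the object.

11.5 cm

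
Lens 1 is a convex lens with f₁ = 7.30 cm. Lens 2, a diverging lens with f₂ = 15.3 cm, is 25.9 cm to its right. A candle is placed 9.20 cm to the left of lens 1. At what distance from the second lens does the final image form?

Lens 1: 1/d_i1 = 1/f₁ − 1/d_o1 = 1/(7.30) − 1/(9.20) = 0.02829, so d_i1 = 35.35 cm.
The intermediate image is 35.35 cm to the right of lens 1, which lies 9.450 cm to the right of lens 2 — a virtual object — so d_o2 = −9.450 cm.
Lens 2 is diverging, so f₂ = −15.3 cm.
Lens 2: 1/d_i2 = 1/f₂ − 1/d_o2 = 1/(-15.3) − 1/(-9.450) = 0.04046, so d_i2 = 24.7 cm.
The final image is real, 24.7 cm to the right of lens 2 (overall magnification ≈ -10).

24.7 cm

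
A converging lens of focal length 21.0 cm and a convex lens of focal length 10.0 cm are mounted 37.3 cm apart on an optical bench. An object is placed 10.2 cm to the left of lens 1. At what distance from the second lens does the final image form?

12.1 cm

Lens 1: 1/d_i1 = 1/f₁ − 1/d_o1 = 1/(21.0) − 1/(10.2) = -0.05042, so d_i1 = -19.83 cm.
The intermediate image is 19.83 cm to the left of lens 1 (virtual), which is 37.3 − (-19.83) = 57.13 cm to the left of lens 2, so d_o2 = +57.13 cm.
Lens 2: 1/d_i2 = 1/f₂ − 1/d_o2 = 1/(10.0) − 1/(57.13) = 0.08250, so d_i2 = 12.1 cm.
The final image is real, 12.1 cm to the right of lens 2 (overall magnification ≈ -0.41).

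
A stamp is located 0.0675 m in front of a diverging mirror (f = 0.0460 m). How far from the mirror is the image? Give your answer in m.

For a diverging mirror, f = -0.0460 m.
Mirror equation: 1/q = 1/f − 1/p = 1/(-0.04600) − 1/(0.0675) = -21.74 − 14.81 = -36.55, so q = -0.0274 m.
The image is virtual, upright and reduced, behind the mirror.

0.0274 m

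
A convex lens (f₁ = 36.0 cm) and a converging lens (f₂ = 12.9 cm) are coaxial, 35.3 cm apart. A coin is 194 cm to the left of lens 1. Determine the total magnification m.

Lens 1: 1/d_i1 = 1/(36.0) − 1/(194) = 0.02262, so d_i1 = 44.20 cm; m₁ = −d_i1/d_o1 = -0.2278.
d_o2 = 35.3 − (44.20) = -8.900 cm (virtual object).
Lens 2: 1/d_i2 = 1/(12.9) − 1/(-8.900) = 0.1899, so d_i2 = 5.267 cm; m₂ = −d_i2/d_o2 = +0.5917.
m = m₁·m₂ = (-0.2278)(+0.5917) = -0.135.

m = -0.135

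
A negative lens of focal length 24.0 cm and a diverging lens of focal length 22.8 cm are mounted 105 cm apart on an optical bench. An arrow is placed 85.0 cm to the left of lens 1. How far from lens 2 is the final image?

Lens 1 is diverging, so f₁ = −24.0 cm.
Lens 1: 1/d_i1 = 1/f₁ − 1/d_o1 = 1/(-24.0) − 1/(85.0) = -0.05343, so d_i1 = -18.72 cm.
The intermediate image is 18.72 cm to the left of lens 1 (virtual), which is 105 − (-18.72) = 123.7 cm to the left of lens 2, so d_o2 = +123.7 cm.
Lens 2 is diverging, so f₂ = −22.8 cm.
Lens 2: 1/d_i2 = 1/f₂ − 1/d_o2 = 1/(-22.8) − 1/(123.7) = -0.05194, so d_i2 = -19.3 cm.
The final image is virtual, 19.3 cm to the left of lens 2 (overall magnification ≈ 0.034).

19.3 cm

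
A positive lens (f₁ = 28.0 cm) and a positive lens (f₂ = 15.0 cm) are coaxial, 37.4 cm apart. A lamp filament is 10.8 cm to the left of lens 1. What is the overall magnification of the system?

Lens 1: 1/d_i1 = 1/(28.0) − 1/(10.8) = -0.05688, so d_i1 = -17.58 cm; m₁ = −d_i1/d_o1 = +1.628.
d_o2 = 37.4 − (-17.58) = 54.98 cm.
Lens 2: 1/d_i2 = 1/(15.0) − 1/(54.98) = 0.04848, so d_i2 = 20.63 cm; m₂ = −d_i2/d_o2 = -0.3752.
m = m₁·m₂ = (+1.628)(-0.3752) = -0.611.

m = -0.611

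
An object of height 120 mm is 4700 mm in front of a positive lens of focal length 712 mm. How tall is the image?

21.4 mm

1/d_i = 1/f − 1/d_o = 1/(712.0) − 1/(4700) = 0.001192, so d_i = 839.1 mm.
m = −d_i/d_o = -0.1785.
|h_i| = |m|·h_o = 0.1785 × 120 = 21.4 mm. The image is real, inverted and reduced, on the far side of the lens.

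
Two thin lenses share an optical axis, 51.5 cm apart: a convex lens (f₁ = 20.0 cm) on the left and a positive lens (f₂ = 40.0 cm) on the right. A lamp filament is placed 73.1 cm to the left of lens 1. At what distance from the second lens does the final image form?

Lens 1: 1/d_i1 = 1/f₁ − 1/d_o1 = 1/(20.0) − 1/(73.1) = 0.03632, so d_i1 = 27.53 cm.
The intermediate image is 27.53 cm to the right of lens 1, which is 51.5 − (27.53) = 23.97 cm to the left of lens 2, so d_o2 = +23.97 cm.
Lens 2: 1/d_i2 = 1/f₂ − 1/d_o2 = 1/(40.0) − 1/(23.97) = -0.01672, so d_i2 = -59.8 cm.
The final image is virtual, 59.8 cm to the left of lens 2 (overall magnification ≈ -0.94).

59.8 cm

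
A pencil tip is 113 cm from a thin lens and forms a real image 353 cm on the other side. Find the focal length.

Real image ⇒ d_i = +353 cm.
1/f = 1/d_o + 1/d_i = 1/(113) + 1/(353) = 0.01168, so f = 85.6 cm.
Since f is positive, the thin lens is converging.

f = 85.6 cm (converging)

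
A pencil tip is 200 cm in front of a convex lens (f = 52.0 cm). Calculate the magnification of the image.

m = -0.351

1/d_i = 1/f − 1/d_o = 1/(52.00) − 1/(200) = 0.01423, so d_i = 70.27 cm.
m = −d_i/d_o = −(70.27)/(200) = -0.351.
The image is real, inverted and reduced, on the far side of the lens.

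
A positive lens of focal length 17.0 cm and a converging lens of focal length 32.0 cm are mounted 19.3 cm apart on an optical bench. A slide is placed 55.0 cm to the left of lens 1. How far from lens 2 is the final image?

Lens 1: 1/d_i1 = 1/f₁ − 1/d_o1 = 1/(17.0) − 1/(55.0) = 0.04064, so d_i1 = 24.61 cm.
The intermediate image is 24.61 cm to the right of lens 1, which lies 5.310 cm to the right of lens 2 — a virtual object — so d_o2 = −5.310 cm.
Lens 2: 1/d_i2 = 1/f₂ − 1/d_o2 = 1/(32.0) − 1/(-5.310) = 0.2196, so d_i2 = 4.55 cm.
The final image is real, 4.55 cm to the right of lens 2 (overall magnification ≈ -0.38).

4.55 cm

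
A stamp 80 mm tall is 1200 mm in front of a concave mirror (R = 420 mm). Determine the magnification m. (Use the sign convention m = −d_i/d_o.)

f = R/2 = 420/2 = 210.0 mm.
1/d_i = 1/f − 1/d_o = 1/(210.0) − 1/(1200) = 0.003929, so d_i = 254.5 mm.
m = −d_i/d_o = −(254.5)/(1200) = -0.212.
The image is real, inverted and reduced, in front of the mirror.

m = -0.212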